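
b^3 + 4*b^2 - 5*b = b*(b - 1)*(b + 5)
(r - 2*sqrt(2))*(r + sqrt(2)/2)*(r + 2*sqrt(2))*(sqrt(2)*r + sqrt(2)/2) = sqrt(2)*r^4 + sqrt(2)*r^3/2 + r^3 - 8*sqrt(2)*r^2 + r^2/2 - 8*r - 4*sqrt(2)*r - 4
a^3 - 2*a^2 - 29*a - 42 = (a - 7)*(a + 2)*(a + 3)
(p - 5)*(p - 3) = p^2 - 8*p + 15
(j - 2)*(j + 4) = j^2 + 2*j - 8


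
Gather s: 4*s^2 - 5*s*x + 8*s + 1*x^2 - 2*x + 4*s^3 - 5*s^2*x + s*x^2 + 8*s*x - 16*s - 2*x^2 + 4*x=4*s^3 + s^2*(4 - 5*x) + s*(x^2 + 3*x - 8) - x^2 + 2*x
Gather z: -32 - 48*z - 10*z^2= -10*z^2 - 48*z - 32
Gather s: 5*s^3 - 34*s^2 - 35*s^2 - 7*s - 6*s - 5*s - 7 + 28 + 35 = 5*s^3 - 69*s^2 - 18*s + 56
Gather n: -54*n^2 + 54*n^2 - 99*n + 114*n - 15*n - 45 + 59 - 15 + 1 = 0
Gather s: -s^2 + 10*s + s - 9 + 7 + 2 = -s^2 + 11*s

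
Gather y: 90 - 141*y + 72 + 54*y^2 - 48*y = 54*y^2 - 189*y + 162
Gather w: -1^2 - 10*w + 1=-10*w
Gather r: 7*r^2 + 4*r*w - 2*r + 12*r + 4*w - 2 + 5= 7*r^2 + r*(4*w + 10) + 4*w + 3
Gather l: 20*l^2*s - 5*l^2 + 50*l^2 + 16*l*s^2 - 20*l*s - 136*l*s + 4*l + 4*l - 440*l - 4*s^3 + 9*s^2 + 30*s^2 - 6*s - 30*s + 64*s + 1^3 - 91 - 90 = l^2*(20*s + 45) + l*(16*s^2 - 156*s - 432) - 4*s^3 + 39*s^2 + 28*s - 180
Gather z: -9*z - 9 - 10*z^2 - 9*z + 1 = -10*z^2 - 18*z - 8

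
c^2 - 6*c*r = c*(c - 6*r)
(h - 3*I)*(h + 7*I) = h^2 + 4*I*h + 21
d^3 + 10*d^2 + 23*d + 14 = (d + 1)*(d + 2)*(d + 7)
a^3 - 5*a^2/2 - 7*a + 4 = (a - 4)*(a - 1/2)*(a + 2)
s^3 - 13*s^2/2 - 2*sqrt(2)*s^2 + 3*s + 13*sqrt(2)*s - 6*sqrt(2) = (s - 6)*(s - 1/2)*(s - 2*sqrt(2))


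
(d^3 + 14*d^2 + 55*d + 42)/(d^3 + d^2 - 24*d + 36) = (d^2 + 8*d + 7)/(d^2 - 5*d + 6)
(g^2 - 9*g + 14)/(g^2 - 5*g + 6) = (g - 7)/(g - 3)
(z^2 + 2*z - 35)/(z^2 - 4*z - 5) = (z + 7)/(z + 1)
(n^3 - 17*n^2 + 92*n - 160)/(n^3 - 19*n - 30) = (n^2 - 12*n + 32)/(n^2 + 5*n + 6)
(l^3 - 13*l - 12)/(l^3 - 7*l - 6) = (l^2 - l - 12)/(l^2 - l - 6)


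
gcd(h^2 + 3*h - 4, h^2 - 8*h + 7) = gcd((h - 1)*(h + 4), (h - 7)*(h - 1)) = h - 1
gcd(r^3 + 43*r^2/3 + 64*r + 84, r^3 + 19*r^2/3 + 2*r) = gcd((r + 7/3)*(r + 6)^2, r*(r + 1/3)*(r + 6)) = r + 6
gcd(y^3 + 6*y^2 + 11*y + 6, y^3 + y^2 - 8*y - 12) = y + 2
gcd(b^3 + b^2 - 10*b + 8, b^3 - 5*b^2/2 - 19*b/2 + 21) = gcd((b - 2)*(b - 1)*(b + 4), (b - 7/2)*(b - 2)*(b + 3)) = b - 2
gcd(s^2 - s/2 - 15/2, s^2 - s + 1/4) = 1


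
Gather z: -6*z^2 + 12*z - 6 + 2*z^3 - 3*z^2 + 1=2*z^3 - 9*z^2 + 12*z - 5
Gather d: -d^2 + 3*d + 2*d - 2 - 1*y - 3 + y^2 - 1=-d^2 + 5*d + y^2 - y - 6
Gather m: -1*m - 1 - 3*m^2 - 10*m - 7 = -3*m^2 - 11*m - 8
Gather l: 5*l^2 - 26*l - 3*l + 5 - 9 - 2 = 5*l^2 - 29*l - 6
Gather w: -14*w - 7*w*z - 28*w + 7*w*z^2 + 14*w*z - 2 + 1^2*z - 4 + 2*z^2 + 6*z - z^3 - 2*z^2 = w*(7*z^2 + 7*z - 42) - z^3 + 7*z - 6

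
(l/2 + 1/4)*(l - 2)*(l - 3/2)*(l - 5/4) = l^4/2 - 17*l^3/8 + 5*l^2/2 - l/32 - 15/16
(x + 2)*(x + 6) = x^2 + 8*x + 12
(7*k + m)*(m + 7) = 7*k*m + 49*k + m^2 + 7*m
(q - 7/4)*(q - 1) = q^2 - 11*q/4 + 7/4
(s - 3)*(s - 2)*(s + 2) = s^3 - 3*s^2 - 4*s + 12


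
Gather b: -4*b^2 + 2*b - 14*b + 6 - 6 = -4*b^2 - 12*b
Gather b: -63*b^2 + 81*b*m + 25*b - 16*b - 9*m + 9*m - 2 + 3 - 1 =-63*b^2 + b*(81*m + 9)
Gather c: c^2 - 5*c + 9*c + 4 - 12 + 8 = c^2 + 4*c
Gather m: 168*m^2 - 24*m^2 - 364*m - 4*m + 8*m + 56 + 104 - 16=144*m^2 - 360*m + 144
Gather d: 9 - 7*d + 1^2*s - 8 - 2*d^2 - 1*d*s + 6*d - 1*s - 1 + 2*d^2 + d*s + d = 0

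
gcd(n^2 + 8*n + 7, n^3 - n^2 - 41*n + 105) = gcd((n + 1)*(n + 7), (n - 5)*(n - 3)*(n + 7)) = n + 7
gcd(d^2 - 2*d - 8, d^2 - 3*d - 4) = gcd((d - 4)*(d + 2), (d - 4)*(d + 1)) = d - 4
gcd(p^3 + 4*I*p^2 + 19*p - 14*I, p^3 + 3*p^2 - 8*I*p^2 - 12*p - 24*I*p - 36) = p - 2*I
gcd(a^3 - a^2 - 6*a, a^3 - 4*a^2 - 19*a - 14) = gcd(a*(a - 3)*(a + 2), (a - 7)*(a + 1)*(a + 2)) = a + 2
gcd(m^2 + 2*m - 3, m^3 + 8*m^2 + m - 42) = m + 3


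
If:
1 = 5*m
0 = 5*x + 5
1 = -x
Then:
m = 1/5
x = -1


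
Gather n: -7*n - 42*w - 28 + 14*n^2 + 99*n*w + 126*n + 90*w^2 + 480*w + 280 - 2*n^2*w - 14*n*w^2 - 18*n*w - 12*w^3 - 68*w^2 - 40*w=n^2*(14 - 2*w) + n*(-14*w^2 + 81*w + 119) - 12*w^3 + 22*w^2 + 398*w + 252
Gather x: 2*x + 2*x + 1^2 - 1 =4*x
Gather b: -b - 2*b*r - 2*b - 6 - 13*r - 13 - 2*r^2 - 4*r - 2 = b*(-2*r - 3) - 2*r^2 - 17*r - 21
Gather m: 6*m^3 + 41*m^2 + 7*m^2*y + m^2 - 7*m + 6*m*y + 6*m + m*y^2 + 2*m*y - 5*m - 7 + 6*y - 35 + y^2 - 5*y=6*m^3 + m^2*(7*y + 42) + m*(y^2 + 8*y - 6) + y^2 + y - 42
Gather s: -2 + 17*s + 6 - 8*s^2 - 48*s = -8*s^2 - 31*s + 4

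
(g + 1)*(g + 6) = g^2 + 7*g + 6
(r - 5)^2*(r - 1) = r^3 - 11*r^2 + 35*r - 25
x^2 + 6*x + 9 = (x + 3)^2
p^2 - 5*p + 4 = (p - 4)*(p - 1)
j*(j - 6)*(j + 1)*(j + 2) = j^4 - 3*j^3 - 16*j^2 - 12*j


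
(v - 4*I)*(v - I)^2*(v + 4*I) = v^4 - 2*I*v^3 + 15*v^2 - 32*I*v - 16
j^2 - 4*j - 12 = (j - 6)*(j + 2)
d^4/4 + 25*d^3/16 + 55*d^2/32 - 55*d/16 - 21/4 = (d/4 + 1)*(d - 3/2)*(d + 7/4)*(d + 2)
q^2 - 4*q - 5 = (q - 5)*(q + 1)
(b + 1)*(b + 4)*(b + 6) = b^3 + 11*b^2 + 34*b + 24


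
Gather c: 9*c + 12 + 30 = 9*c + 42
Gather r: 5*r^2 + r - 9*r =5*r^2 - 8*r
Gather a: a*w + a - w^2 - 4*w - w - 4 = a*(w + 1) - w^2 - 5*w - 4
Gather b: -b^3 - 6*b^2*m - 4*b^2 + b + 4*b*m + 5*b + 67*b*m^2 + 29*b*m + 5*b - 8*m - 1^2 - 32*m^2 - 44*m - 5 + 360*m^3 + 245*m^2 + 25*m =-b^3 + b^2*(-6*m - 4) + b*(67*m^2 + 33*m + 11) + 360*m^3 + 213*m^2 - 27*m - 6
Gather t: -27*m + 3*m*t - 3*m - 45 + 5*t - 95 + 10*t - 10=-30*m + t*(3*m + 15) - 150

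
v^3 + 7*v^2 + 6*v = v*(v + 1)*(v + 6)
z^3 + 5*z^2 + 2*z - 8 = (z - 1)*(z + 2)*(z + 4)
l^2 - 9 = (l - 3)*(l + 3)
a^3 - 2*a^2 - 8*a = a*(a - 4)*(a + 2)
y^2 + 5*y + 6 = (y + 2)*(y + 3)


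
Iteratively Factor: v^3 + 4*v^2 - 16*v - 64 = (v + 4)*(v^2 - 16) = (v + 4)^2*(v - 4)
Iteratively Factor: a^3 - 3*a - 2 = (a - 2)*(a^2 + 2*a + 1) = (a - 2)*(a + 1)*(a + 1)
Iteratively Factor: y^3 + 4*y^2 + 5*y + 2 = (y + 1)*(y^2 + 3*y + 2) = (y + 1)^2*(y + 2)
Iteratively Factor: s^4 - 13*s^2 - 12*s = (s + 3)*(s^3 - 3*s^2 - 4*s) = s*(s + 3)*(s^2 - 3*s - 4) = s*(s - 4)*(s + 3)*(s + 1)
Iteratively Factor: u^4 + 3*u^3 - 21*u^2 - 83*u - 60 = (u + 1)*(u^3 + 2*u^2 - 23*u - 60) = (u + 1)*(u + 4)*(u^2 - 2*u - 15) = (u + 1)*(u + 3)*(u + 4)*(u - 5)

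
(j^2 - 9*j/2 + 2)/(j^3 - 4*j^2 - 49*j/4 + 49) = 2*(2*j - 1)/(4*j^2 - 49)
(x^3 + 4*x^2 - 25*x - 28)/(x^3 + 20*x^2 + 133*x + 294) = (x^2 - 3*x - 4)/(x^2 + 13*x + 42)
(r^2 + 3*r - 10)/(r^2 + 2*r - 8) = (r + 5)/(r + 4)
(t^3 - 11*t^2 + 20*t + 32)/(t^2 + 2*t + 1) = (t^2 - 12*t + 32)/(t + 1)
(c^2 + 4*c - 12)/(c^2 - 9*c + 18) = (c^2 + 4*c - 12)/(c^2 - 9*c + 18)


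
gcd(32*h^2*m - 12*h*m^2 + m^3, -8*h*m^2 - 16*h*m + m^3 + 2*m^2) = 8*h*m - m^2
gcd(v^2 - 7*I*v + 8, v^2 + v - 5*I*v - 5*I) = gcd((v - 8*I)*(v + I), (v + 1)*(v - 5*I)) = 1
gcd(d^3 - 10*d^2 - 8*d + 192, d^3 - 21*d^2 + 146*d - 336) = d^2 - 14*d + 48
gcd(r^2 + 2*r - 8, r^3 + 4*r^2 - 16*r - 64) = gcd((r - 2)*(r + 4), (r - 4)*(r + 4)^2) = r + 4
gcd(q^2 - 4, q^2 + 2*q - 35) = 1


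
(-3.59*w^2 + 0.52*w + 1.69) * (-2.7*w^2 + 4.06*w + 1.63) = 9.693*w^4 - 15.9794*w^3 - 8.3035*w^2 + 7.709*w + 2.7547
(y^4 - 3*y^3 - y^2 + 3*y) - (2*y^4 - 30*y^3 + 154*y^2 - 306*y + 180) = -y^4 + 27*y^3 - 155*y^2 + 309*y - 180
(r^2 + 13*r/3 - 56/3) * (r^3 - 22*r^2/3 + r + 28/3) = r^5 - 3*r^4 - 445*r^3/9 + 1355*r^2/9 + 196*r/9 - 1568/9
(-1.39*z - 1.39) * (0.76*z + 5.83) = -1.0564*z^2 - 9.1601*z - 8.1037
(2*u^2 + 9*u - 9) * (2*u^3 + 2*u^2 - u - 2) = 4*u^5 + 22*u^4 - 2*u^3 - 31*u^2 - 9*u + 18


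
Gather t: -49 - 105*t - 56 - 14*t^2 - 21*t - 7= -14*t^2 - 126*t - 112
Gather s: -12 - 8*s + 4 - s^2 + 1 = -s^2 - 8*s - 7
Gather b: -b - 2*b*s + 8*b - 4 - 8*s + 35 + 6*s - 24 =b*(7 - 2*s) - 2*s + 7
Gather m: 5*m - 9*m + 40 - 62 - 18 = -4*m - 40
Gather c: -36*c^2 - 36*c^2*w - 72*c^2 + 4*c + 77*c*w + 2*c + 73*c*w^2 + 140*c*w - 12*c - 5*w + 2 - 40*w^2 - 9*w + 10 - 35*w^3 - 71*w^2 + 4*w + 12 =c^2*(-36*w - 108) + c*(73*w^2 + 217*w - 6) - 35*w^3 - 111*w^2 - 10*w + 24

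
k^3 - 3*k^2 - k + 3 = (k - 3)*(k - 1)*(k + 1)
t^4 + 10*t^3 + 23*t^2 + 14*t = t*(t + 1)*(t + 2)*(t + 7)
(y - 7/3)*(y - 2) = y^2 - 13*y/3 + 14/3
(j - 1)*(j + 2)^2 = j^3 + 3*j^2 - 4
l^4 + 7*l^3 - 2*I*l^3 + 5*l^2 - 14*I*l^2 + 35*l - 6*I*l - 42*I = (l + 7)*(l - 3*I)*(l - I)*(l + 2*I)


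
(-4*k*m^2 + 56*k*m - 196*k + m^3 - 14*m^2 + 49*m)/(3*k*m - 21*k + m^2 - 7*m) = (-4*k*m + 28*k + m^2 - 7*m)/(3*k + m)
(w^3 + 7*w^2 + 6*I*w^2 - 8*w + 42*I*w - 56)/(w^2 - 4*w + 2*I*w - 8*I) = (w^2 + w*(7 + 4*I) + 28*I)/(w - 4)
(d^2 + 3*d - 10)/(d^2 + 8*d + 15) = (d - 2)/(d + 3)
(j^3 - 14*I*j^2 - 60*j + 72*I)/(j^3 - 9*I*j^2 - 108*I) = (j - 2*I)/(j + 3*I)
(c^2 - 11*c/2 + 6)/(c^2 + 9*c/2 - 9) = (c - 4)/(c + 6)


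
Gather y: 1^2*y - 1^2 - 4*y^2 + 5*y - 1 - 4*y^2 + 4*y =-8*y^2 + 10*y - 2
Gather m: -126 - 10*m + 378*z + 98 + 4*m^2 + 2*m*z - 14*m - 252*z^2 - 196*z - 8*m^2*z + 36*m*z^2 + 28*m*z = m^2*(4 - 8*z) + m*(36*z^2 + 30*z - 24) - 252*z^2 + 182*z - 28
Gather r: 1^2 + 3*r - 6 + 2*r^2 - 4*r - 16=2*r^2 - r - 21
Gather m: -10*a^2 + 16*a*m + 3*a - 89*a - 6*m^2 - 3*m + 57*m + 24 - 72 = -10*a^2 - 86*a - 6*m^2 + m*(16*a + 54) - 48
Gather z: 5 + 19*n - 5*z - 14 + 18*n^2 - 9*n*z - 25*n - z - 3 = 18*n^2 - 6*n + z*(-9*n - 6) - 12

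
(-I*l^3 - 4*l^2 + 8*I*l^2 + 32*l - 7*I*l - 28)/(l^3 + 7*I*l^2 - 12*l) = (-I*l^3 + l^2*(-4 + 8*I) + l*(32 - 7*I) - 28)/(l*(l^2 + 7*I*l - 12))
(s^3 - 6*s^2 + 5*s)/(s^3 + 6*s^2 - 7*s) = (s - 5)/(s + 7)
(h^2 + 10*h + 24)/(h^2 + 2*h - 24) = (h + 4)/(h - 4)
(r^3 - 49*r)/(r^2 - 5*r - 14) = r*(r + 7)/(r + 2)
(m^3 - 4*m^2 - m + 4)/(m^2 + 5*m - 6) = (m^2 - 3*m - 4)/(m + 6)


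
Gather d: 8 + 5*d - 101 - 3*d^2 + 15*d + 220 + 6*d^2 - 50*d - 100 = 3*d^2 - 30*d + 27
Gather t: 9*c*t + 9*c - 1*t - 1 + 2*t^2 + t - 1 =9*c*t + 9*c + 2*t^2 - 2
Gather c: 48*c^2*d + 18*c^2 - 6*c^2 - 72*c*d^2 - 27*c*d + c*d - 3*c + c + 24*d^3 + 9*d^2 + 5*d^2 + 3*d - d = c^2*(48*d + 12) + c*(-72*d^2 - 26*d - 2) + 24*d^3 + 14*d^2 + 2*d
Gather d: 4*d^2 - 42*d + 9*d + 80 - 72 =4*d^2 - 33*d + 8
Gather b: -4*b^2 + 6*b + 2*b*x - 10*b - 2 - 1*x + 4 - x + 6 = -4*b^2 + b*(2*x - 4) - 2*x + 8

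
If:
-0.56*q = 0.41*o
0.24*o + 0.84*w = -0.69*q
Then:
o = 3.16767676767677*w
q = -2.31919191919192*w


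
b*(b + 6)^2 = b^3 + 12*b^2 + 36*b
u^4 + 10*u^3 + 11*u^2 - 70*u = u*(u - 2)*(u + 5)*(u + 7)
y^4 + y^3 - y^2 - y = y*(y - 1)*(y + 1)^2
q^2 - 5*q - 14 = (q - 7)*(q + 2)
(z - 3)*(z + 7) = z^2 + 4*z - 21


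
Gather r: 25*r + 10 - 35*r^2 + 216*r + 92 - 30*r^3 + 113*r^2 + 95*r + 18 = -30*r^3 + 78*r^2 + 336*r + 120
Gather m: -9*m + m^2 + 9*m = m^2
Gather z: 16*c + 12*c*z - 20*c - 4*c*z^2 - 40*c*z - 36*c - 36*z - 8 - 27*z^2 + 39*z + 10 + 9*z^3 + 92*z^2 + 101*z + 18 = -40*c + 9*z^3 + z^2*(65 - 4*c) + z*(104 - 28*c) + 20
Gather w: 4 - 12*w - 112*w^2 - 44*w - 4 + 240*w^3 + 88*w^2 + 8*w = 240*w^3 - 24*w^2 - 48*w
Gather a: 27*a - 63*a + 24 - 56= -36*a - 32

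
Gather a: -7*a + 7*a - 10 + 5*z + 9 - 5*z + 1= 0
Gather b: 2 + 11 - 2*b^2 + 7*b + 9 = -2*b^2 + 7*b + 22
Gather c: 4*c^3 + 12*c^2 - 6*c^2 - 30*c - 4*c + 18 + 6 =4*c^3 + 6*c^2 - 34*c + 24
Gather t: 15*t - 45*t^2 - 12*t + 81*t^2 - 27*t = 36*t^2 - 24*t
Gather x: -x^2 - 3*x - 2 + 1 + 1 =-x^2 - 3*x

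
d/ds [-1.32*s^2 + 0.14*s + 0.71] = 0.14 - 2.64*s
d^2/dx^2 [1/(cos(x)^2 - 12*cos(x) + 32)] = (-4*sin(x)^4 + 18*sin(x)^2 - 429*cos(x) + 9*cos(3*x) + 210)/((cos(x) - 8)^3*(cos(x) - 4)^3)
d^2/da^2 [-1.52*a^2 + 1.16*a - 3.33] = -3.04000000000000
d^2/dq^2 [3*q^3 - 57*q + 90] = 18*q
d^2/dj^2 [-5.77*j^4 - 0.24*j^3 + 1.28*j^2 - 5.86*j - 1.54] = -69.24*j^2 - 1.44*j + 2.56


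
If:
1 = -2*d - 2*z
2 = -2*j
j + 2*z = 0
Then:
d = -1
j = -1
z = 1/2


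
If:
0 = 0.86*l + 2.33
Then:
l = -2.71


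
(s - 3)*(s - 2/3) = s^2 - 11*s/3 + 2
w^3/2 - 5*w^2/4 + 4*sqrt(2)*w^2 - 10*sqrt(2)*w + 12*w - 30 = (w/2 + sqrt(2))*(w - 5/2)*(w + 6*sqrt(2))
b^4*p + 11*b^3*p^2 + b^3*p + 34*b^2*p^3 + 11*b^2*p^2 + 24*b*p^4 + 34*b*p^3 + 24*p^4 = (b + p)*(b + 4*p)*(b + 6*p)*(b*p + p)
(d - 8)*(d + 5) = d^2 - 3*d - 40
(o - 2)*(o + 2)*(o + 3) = o^3 + 3*o^2 - 4*o - 12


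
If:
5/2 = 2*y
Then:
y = 5/4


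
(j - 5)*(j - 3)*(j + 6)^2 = j^4 + 4*j^3 - 45*j^2 - 108*j + 540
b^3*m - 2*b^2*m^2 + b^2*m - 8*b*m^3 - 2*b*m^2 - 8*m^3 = (b - 4*m)*(b + 2*m)*(b*m + m)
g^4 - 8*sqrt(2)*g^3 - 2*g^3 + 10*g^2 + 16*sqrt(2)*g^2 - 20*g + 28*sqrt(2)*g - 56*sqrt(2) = (g - 2)*(g - 7*sqrt(2))*(g - 2*sqrt(2))*(g + sqrt(2))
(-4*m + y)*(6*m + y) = -24*m^2 + 2*m*y + y^2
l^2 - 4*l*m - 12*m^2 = (l - 6*m)*(l + 2*m)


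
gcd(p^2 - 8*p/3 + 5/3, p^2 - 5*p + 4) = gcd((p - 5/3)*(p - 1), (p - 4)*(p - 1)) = p - 1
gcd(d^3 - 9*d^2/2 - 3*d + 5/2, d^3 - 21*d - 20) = d^2 - 4*d - 5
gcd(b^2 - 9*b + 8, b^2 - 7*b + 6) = b - 1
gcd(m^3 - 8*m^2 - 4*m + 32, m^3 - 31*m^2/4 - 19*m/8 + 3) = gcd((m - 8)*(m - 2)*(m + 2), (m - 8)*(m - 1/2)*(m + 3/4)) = m - 8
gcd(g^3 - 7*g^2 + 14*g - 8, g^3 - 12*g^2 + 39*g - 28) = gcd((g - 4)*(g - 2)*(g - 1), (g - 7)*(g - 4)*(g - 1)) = g^2 - 5*g + 4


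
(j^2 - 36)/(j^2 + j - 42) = (j + 6)/(j + 7)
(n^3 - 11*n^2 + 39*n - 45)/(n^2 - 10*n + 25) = (n^2 - 6*n + 9)/(n - 5)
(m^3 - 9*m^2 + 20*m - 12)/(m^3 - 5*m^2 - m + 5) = (m^2 - 8*m + 12)/(m^2 - 4*m - 5)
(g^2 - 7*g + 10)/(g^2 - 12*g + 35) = (g - 2)/(g - 7)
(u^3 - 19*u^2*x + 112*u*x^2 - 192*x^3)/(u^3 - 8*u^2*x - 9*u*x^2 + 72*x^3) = (u - 8*x)/(u + 3*x)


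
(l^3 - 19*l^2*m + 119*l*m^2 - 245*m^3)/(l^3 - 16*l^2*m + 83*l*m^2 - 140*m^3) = (l - 7*m)/(l - 4*m)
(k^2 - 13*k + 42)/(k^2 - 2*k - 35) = (k - 6)/(k + 5)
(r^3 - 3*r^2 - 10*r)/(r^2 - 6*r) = (r^2 - 3*r - 10)/(r - 6)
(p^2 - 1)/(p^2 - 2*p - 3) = (p - 1)/(p - 3)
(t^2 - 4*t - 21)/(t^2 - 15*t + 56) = (t + 3)/(t - 8)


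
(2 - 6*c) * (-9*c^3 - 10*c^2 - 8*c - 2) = 54*c^4 + 42*c^3 + 28*c^2 - 4*c - 4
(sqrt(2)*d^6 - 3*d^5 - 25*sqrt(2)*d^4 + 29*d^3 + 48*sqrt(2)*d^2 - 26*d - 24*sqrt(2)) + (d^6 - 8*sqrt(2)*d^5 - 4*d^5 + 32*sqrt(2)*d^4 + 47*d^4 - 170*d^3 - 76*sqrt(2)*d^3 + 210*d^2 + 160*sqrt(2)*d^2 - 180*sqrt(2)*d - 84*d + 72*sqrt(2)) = d^6 + sqrt(2)*d^6 - 8*sqrt(2)*d^5 - 7*d^5 + 7*sqrt(2)*d^4 + 47*d^4 - 141*d^3 - 76*sqrt(2)*d^3 + 210*d^2 + 208*sqrt(2)*d^2 - 180*sqrt(2)*d - 110*d + 48*sqrt(2)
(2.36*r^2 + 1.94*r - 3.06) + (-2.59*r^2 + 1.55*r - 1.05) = -0.23*r^2 + 3.49*r - 4.11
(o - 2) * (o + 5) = o^2 + 3*o - 10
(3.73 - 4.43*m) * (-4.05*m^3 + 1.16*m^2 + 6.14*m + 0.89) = 17.9415*m^4 - 20.2453*m^3 - 22.8734*m^2 + 18.9595*m + 3.3197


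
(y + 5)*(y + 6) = y^2 + 11*y + 30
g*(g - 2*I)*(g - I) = g^3 - 3*I*g^2 - 2*g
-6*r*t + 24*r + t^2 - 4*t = (-6*r + t)*(t - 4)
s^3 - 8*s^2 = s^2*(s - 8)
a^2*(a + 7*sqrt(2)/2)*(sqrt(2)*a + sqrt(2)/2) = sqrt(2)*a^4 + sqrt(2)*a^3/2 + 7*a^3 + 7*a^2/2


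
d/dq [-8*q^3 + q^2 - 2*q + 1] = -24*q^2 + 2*q - 2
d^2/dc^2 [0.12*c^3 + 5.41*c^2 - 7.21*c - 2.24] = 0.72*c + 10.82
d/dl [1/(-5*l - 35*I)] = 1/(5*(l + 7*I)^2)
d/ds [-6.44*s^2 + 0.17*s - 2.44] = 0.17 - 12.88*s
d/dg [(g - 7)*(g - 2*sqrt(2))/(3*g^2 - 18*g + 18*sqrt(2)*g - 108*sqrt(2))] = (g^2 + 8*sqrt(2)*g^2 - 100*sqrt(2)*g - 24 + 336*sqrt(2))/(3*(g^4 - 12*g^3 + 12*sqrt(2)*g^3 - 144*sqrt(2)*g^2 + 108*g^2 - 864*g + 432*sqrt(2)*g + 2592))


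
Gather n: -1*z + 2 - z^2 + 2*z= -z^2 + z + 2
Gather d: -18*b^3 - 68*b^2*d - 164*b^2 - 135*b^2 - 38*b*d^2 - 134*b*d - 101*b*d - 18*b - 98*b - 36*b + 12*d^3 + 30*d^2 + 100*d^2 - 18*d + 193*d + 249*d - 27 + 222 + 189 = -18*b^3 - 299*b^2 - 152*b + 12*d^3 + d^2*(130 - 38*b) + d*(-68*b^2 - 235*b + 424) + 384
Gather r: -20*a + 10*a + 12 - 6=6 - 10*a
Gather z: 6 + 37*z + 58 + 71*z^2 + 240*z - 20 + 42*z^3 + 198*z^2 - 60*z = 42*z^3 + 269*z^2 + 217*z + 44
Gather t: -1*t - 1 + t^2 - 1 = t^2 - t - 2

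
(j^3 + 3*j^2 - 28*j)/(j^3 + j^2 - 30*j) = (j^2 + 3*j - 28)/(j^2 + j - 30)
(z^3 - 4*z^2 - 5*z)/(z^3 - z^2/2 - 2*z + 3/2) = 2*z*(z^2 - 4*z - 5)/(2*z^3 - z^2 - 4*z + 3)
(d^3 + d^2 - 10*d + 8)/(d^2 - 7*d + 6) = (d^2 + 2*d - 8)/(d - 6)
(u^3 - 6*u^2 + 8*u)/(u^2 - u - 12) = u*(u - 2)/(u + 3)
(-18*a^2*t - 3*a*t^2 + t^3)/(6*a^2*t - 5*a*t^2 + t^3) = (-18*a^2 - 3*a*t + t^2)/(6*a^2 - 5*a*t + t^2)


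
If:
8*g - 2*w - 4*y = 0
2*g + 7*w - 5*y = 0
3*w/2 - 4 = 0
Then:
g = 19/6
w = 8/3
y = 5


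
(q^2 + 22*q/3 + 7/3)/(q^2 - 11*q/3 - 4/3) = (q + 7)/(q - 4)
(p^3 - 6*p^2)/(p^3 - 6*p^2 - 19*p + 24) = p^2*(p - 6)/(p^3 - 6*p^2 - 19*p + 24)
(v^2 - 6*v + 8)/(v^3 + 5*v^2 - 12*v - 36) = (v^2 - 6*v + 8)/(v^3 + 5*v^2 - 12*v - 36)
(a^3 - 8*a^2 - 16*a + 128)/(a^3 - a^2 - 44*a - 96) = (a - 4)/(a + 3)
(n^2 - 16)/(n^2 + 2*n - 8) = (n - 4)/(n - 2)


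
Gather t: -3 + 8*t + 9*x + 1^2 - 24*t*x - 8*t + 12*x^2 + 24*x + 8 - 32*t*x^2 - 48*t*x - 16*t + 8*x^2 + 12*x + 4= t*(-32*x^2 - 72*x - 16) + 20*x^2 + 45*x + 10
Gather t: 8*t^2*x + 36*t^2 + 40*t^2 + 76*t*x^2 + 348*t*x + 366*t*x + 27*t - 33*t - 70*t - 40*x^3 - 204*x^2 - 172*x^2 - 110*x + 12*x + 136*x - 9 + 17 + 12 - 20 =t^2*(8*x + 76) + t*(76*x^2 + 714*x - 76) - 40*x^3 - 376*x^2 + 38*x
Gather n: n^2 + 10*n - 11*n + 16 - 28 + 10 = n^2 - n - 2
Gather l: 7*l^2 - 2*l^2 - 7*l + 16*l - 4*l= 5*l^2 + 5*l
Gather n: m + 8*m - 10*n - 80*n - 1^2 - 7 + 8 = 9*m - 90*n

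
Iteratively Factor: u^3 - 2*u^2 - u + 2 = (u - 1)*(u^2 - u - 2) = (u - 1)*(u + 1)*(u - 2)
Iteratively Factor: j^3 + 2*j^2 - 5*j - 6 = (j - 2)*(j^2 + 4*j + 3) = (j - 2)*(j + 1)*(j + 3)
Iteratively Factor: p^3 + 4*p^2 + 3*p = (p + 3)*(p^2 + p) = p*(p + 3)*(p + 1)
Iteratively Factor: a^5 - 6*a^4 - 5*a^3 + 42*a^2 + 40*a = (a + 1)*(a^4 - 7*a^3 + 2*a^2 + 40*a) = (a + 1)*(a + 2)*(a^3 - 9*a^2 + 20*a) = a*(a + 1)*(a + 2)*(a^2 - 9*a + 20) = a*(a - 5)*(a + 1)*(a + 2)*(a - 4)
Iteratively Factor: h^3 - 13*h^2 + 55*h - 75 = (h - 5)*(h^2 - 8*h + 15) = (h - 5)*(h - 3)*(h - 5)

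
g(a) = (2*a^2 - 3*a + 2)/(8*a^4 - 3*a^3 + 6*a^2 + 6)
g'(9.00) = 0.00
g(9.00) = 0.00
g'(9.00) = 0.00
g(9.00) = 0.00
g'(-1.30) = 0.27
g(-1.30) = 0.20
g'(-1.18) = 0.32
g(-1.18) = 0.24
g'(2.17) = -0.02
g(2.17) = 0.03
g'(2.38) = -0.01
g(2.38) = 0.02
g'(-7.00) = 0.00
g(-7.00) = 0.01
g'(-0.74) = 0.39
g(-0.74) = 0.41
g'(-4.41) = 0.01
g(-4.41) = 0.02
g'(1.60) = -0.02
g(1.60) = 0.04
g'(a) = (4*a - 3)/(8*a^4 - 3*a^3 + 6*a^2 + 6) + (2*a^2 - 3*a + 2)*(-32*a^3 + 9*a^2 - 12*a)/(8*a^4 - 3*a^3 + 6*a^2 + 6)^2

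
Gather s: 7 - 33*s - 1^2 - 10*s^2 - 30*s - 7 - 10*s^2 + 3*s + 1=-20*s^2 - 60*s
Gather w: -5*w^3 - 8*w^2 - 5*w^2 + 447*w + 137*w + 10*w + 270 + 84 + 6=-5*w^3 - 13*w^2 + 594*w + 360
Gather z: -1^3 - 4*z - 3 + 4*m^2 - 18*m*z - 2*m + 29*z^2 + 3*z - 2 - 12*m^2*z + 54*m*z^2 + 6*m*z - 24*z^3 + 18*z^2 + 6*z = 4*m^2 - 2*m - 24*z^3 + z^2*(54*m + 47) + z*(-12*m^2 - 12*m + 5) - 6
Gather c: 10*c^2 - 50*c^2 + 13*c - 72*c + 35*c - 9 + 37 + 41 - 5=-40*c^2 - 24*c + 64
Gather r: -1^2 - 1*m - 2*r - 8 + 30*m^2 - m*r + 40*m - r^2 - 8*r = 30*m^2 + 39*m - r^2 + r*(-m - 10) - 9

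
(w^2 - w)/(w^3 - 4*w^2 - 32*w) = (1 - w)/(-w^2 + 4*w + 32)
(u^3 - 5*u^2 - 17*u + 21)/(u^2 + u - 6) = (u^2 - 8*u + 7)/(u - 2)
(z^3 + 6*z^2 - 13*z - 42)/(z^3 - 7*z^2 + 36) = (z + 7)/(z - 6)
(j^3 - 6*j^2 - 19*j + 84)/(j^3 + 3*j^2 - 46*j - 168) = (j - 3)/(j + 6)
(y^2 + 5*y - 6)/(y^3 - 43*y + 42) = (y + 6)/(y^2 + y - 42)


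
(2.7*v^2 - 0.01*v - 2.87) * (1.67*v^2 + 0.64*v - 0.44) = 4.509*v^4 + 1.7113*v^3 - 5.9873*v^2 - 1.8324*v + 1.2628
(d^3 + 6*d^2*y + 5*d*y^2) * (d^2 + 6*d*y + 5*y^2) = d^5 + 12*d^4*y + 46*d^3*y^2 + 60*d^2*y^3 + 25*d*y^4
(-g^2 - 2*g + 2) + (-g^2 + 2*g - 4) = -2*g^2 - 2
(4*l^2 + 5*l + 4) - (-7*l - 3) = 4*l^2 + 12*l + 7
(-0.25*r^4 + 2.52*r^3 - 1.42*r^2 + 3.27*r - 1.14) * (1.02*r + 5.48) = -0.255*r^5 + 1.2004*r^4 + 12.3612*r^3 - 4.4462*r^2 + 16.7568*r - 6.2472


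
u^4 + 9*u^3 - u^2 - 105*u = u*(u - 3)*(u + 5)*(u + 7)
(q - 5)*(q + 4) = q^2 - q - 20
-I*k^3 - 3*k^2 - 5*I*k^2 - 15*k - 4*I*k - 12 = (k + 4)*(k - 3*I)*(-I*k - I)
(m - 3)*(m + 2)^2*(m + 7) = m^4 + 8*m^3 - m^2 - 68*m - 84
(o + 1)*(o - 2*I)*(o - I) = o^3 + o^2 - 3*I*o^2 - 2*o - 3*I*o - 2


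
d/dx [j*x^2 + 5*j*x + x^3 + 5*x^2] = 2*j*x + 5*j + 3*x^2 + 10*x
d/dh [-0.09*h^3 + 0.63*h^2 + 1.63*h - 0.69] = -0.27*h^2 + 1.26*h + 1.63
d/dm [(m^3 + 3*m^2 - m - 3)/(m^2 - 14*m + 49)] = (m^3 - 21*m^2 - 41*m + 13)/(m^3 - 21*m^2 + 147*m - 343)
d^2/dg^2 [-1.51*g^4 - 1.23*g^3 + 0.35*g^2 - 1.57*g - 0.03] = -18.12*g^2 - 7.38*g + 0.7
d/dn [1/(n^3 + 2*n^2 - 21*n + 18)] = (-3*n^2 - 4*n + 21)/(n^3 + 2*n^2 - 21*n + 18)^2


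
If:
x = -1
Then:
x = -1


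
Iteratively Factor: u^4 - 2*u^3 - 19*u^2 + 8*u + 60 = (u - 5)*(u^3 + 3*u^2 - 4*u - 12) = (u - 5)*(u + 2)*(u^2 + u - 6) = (u - 5)*(u + 2)*(u + 3)*(u - 2)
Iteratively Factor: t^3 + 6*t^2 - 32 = (t + 4)*(t^2 + 2*t - 8) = (t - 2)*(t + 4)*(t + 4)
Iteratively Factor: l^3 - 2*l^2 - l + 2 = (l - 2)*(l^2 - 1) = (l - 2)*(l - 1)*(l + 1)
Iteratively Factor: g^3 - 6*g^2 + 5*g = (g - 1)*(g^2 - 5*g) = g*(g - 1)*(g - 5)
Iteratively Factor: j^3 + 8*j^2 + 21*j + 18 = (j + 2)*(j^2 + 6*j + 9) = (j + 2)*(j + 3)*(j + 3)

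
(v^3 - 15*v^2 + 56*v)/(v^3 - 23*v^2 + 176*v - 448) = v/(v - 8)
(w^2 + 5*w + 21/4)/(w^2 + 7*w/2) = (w + 3/2)/w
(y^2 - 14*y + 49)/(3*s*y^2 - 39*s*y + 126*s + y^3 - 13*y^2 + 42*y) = (y - 7)/(3*s*y - 18*s + y^2 - 6*y)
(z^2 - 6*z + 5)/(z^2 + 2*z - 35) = (z - 1)/(z + 7)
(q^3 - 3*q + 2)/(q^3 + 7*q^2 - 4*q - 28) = (q^2 - 2*q + 1)/(q^2 + 5*q - 14)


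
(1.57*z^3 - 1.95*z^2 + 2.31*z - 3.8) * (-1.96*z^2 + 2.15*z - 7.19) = -3.0772*z^5 + 7.1975*z^4 - 20.0084*z^3 + 26.435*z^2 - 24.7789*z + 27.322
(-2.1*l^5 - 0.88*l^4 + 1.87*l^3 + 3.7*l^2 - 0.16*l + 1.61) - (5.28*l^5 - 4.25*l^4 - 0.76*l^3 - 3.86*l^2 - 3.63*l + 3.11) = -7.38*l^5 + 3.37*l^4 + 2.63*l^3 + 7.56*l^2 + 3.47*l - 1.5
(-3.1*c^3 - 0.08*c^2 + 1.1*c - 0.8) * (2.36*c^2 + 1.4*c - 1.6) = -7.316*c^5 - 4.5288*c^4 + 7.444*c^3 - 0.22*c^2 - 2.88*c + 1.28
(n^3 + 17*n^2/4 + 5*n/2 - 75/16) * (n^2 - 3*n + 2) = n^5 + 5*n^4/4 - 33*n^3/4 - 59*n^2/16 + 305*n/16 - 75/8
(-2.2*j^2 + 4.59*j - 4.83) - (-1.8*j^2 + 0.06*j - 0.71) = -0.4*j^2 + 4.53*j - 4.12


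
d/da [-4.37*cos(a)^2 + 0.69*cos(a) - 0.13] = (8.74*cos(a) - 0.69)*sin(a)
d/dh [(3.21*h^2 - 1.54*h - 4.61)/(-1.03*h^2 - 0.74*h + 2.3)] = (-3.9616*h^2 + 5.2694*h - 6.9534)/(1.0609*h^4 + 1.5244*h^3 - 4.1904*h^2 - 3.404*h + 5.29)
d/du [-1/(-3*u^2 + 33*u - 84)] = (11 - 2*u)/(3*(u^2 - 11*u + 28)^2)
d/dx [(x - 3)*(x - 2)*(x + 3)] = 3*x^2 - 4*x - 9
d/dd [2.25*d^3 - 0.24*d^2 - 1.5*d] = 6.75*d^2 - 0.48*d - 1.5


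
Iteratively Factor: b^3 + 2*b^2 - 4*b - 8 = (b + 2)*(b^2 - 4) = (b + 2)^2*(b - 2)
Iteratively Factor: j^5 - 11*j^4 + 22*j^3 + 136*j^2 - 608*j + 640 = (j - 5)*(j^4 - 6*j^3 - 8*j^2 + 96*j - 128) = (j - 5)*(j - 4)*(j^3 - 2*j^2 - 16*j + 32) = (j - 5)*(j - 4)^2*(j^2 + 2*j - 8) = (j - 5)*(j - 4)^2*(j - 2)*(j + 4)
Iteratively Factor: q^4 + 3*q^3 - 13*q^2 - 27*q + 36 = (q + 3)*(q^3 - 13*q + 12) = (q - 1)*(q + 3)*(q^2 + q - 12) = (q - 1)*(q + 3)*(q + 4)*(q - 3)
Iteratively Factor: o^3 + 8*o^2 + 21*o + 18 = (o + 3)*(o^2 + 5*o + 6) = (o + 3)^2*(o + 2)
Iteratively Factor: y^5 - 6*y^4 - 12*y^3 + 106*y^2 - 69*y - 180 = (y + 1)*(y^4 - 7*y^3 - 5*y^2 + 111*y - 180) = (y + 1)*(y + 4)*(y^3 - 11*y^2 + 39*y - 45) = (y - 3)*(y + 1)*(y + 4)*(y^2 - 8*y + 15) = (y - 3)^2*(y + 1)*(y + 4)*(y - 5)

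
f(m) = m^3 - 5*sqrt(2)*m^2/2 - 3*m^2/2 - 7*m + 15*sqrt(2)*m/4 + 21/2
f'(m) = 3*m^2 - 5*sqrt(2)*m - 3*m - 7 + 15*sqrt(2)/4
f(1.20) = 2.94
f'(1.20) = -9.46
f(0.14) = 10.17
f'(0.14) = -3.05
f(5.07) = 2.78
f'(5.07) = 24.36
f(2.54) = -9.91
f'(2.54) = -7.92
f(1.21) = 2.85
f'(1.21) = -9.49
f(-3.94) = -122.15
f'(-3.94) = 84.55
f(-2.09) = -17.08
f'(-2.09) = 32.46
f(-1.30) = 2.00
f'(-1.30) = 16.47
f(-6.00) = -376.60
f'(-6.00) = 166.73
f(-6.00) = -376.60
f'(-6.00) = 166.73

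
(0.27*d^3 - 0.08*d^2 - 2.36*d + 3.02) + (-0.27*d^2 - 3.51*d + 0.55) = 0.27*d^3 - 0.35*d^2 - 5.87*d + 3.57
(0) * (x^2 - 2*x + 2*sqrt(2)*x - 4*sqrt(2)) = 0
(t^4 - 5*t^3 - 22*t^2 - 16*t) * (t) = t^5 - 5*t^4 - 22*t^3 - 16*t^2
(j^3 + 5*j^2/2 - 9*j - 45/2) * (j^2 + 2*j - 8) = j^5 + 9*j^4/2 - 12*j^3 - 121*j^2/2 + 27*j + 180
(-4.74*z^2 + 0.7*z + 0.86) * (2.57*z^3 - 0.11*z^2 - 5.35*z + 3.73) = -12.1818*z^5 + 2.3204*z^4 + 27.4922*z^3 - 21.5198*z^2 - 1.99*z + 3.2078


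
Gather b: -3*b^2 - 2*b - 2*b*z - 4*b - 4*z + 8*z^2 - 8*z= -3*b^2 + b*(-2*z - 6) + 8*z^2 - 12*z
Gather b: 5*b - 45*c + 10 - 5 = 5*b - 45*c + 5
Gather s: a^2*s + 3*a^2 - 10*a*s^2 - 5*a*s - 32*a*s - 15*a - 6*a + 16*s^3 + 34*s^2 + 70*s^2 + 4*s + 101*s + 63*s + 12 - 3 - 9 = 3*a^2 - 21*a + 16*s^3 + s^2*(104 - 10*a) + s*(a^2 - 37*a + 168)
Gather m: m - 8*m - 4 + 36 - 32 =-7*m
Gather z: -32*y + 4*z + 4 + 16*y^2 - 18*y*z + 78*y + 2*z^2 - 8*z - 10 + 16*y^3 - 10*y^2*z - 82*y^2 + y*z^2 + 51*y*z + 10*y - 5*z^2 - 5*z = 16*y^3 - 66*y^2 + 56*y + z^2*(y - 3) + z*(-10*y^2 + 33*y - 9) - 6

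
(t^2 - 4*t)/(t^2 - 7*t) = (t - 4)/(t - 7)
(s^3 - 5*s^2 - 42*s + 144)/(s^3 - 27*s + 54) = (s - 8)/(s - 3)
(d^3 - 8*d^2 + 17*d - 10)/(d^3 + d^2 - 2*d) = (d^2 - 7*d + 10)/(d*(d + 2))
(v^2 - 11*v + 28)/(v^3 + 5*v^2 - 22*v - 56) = (v - 7)/(v^2 + 9*v + 14)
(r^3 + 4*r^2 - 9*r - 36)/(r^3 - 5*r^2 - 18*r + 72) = (r + 3)/(r - 6)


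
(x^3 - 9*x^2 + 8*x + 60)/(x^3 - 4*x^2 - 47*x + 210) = (x + 2)/(x + 7)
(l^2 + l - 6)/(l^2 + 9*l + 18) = (l - 2)/(l + 6)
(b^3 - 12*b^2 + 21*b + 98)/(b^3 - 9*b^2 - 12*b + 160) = (b^3 - 12*b^2 + 21*b + 98)/(b^3 - 9*b^2 - 12*b + 160)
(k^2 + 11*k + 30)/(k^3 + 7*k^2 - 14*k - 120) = 1/(k - 4)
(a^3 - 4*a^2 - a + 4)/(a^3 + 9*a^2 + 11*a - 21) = (a^2 - 3*a - 4)/(a^2 + 10*a + 21)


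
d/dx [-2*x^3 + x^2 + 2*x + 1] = -6*x^2 + 2*x + 2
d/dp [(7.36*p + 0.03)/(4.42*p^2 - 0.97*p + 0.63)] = (-32.5312*p^2 - 0.2652*p + 4.6659)/(19.5364*p^4 - 8.5748*p^3 + 6.5101*p^2 - 1.2222*p + 0.3969)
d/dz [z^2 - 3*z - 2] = 2*z - 3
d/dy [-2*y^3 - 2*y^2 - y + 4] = -6*y^2 - 4*y - 1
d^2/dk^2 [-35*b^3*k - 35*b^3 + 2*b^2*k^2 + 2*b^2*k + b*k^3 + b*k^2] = 2*b*(2*b + 3*k + 1)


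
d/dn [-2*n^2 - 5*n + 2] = -4*n - 5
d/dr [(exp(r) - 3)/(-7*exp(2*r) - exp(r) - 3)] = ((exp(r) - 3)*(14*exp(r) + 1) - 7*exp(2*r) - exp(r) - 3)*exp(r)/(7*exp(2*r) + exp(r) + 3)^2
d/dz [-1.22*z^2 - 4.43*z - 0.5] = -2.44*z - 4.43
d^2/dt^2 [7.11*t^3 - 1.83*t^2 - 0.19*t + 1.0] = 42.66*t - 3.66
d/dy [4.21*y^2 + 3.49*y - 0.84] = 8.42*y + 3.49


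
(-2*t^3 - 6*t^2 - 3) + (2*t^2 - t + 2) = -2*t^3 - 4*t^2 - t - 1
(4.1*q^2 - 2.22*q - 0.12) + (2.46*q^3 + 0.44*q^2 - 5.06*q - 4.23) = 2.46*q^3 + 4.54*q^2 - 7.28*q - 4.35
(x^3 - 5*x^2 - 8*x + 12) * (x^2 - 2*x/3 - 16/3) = x^5 - 17*x^4/3 - 10*x^3 + 44*x^2 + 104*x/3 - 64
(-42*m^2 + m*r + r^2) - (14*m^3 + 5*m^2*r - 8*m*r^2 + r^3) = -14*m^3 - 5*m^2*r - 42*m^2 + 8*m*r^2 + m*r - r^3 + r^2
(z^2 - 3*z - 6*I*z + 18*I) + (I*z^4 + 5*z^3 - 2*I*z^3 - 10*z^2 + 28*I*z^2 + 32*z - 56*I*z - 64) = I*z^4 + 5*z^3 - 2*I*z^3 - 9*z^2 + 28*I*z^2 + 29*z - 62*I*z - 64 + 18*I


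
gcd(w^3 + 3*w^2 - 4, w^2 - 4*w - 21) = 1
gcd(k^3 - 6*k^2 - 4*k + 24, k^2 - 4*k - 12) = k^2 - 4*k - 12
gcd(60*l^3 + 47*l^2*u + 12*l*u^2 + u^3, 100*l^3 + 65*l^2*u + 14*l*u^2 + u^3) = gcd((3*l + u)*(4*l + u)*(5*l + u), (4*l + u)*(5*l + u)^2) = 20*l^2 + 9*l*u + u^2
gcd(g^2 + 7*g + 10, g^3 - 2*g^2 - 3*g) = 1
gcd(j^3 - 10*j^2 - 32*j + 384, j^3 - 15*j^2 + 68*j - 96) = j - 8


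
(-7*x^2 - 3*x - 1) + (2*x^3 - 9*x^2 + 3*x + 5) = 2*x^3 - 16*x^2 + 4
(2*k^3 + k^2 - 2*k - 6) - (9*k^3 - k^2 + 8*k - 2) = -7*k^3 + 2*k^2 - 10*k - 4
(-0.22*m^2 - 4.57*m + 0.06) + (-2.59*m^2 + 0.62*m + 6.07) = -2.81*m^2 - 3.95*m + 6.13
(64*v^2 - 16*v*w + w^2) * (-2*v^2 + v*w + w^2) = -128*v^4 + 96*v^3*w + 46*v^2*w^2 - 15*v*w^3 + w^4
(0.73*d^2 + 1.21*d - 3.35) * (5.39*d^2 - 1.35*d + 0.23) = 3.9347*d^4 + 5.5364*d^3 - 19.5221*d^2 + 4.8008*d - 0.7705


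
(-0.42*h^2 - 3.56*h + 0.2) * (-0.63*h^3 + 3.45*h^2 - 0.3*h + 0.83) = 0.2646*h^5 + 0.7938*h^4 - 12.282*h^3 + 1.4094*h^2 - 3.0148*h + 0.166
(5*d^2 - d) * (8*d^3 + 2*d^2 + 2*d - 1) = 40*d^5 + 2*d^4 + 8*d^3 - 7*d^2 + d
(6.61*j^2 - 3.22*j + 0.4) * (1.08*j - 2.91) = 7.1388*j^3 - 22.7127*j^2 + 9.8022*j - 1.164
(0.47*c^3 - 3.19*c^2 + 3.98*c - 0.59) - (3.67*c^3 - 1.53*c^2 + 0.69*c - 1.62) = -3.2*c^3 - 1.66*c^2 + 3.29*c + 1.03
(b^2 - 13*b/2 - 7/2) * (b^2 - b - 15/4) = b^4 - 15*b^3/2 - 3*b^2/4 + 223*b/8 + 105/8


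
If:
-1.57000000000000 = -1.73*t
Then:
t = 0.91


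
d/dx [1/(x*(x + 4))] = 2*(-x - 2)/(x^2*(x^2 + 8*x + 16))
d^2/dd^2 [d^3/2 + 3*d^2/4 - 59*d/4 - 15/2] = 3*d + 3/2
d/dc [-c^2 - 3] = -2*c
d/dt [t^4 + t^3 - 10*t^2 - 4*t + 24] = 4*t^3 + 3*t^2 - 20*t - 4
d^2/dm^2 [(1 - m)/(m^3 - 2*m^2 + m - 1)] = 2*(-(m - 1)*(3*m^2 - 4*m + 1)^2 + (3*m^2 - 4*m + (m - 1)*(3*m - 2) + 1)*(m^3 - 2*m^2 + m - 1))/(m^3 - 2*m^2 + m - 1)^3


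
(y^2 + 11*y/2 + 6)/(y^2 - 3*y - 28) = (y + 3/2)/(y - 7)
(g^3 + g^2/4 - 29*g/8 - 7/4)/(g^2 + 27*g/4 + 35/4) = (g^2 - 3*g/2 - 1)/(g + 5)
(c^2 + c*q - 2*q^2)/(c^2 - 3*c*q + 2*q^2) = (-c - 2*q)/(-c + 2*q)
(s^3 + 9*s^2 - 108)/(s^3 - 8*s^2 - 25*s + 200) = (s^3 + 9*s^2 - 108)/(s^3 - 8*s^2 - 25*s + 200)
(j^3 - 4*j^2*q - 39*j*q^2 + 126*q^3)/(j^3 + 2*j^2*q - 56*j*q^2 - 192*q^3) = (-j^2 + 10*j*q - 21*q^2)/(-j^2 + 4*j*q + 32*q^2)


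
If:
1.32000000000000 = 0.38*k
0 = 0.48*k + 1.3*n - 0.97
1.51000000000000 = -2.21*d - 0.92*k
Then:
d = -2.13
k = 3.47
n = -0.54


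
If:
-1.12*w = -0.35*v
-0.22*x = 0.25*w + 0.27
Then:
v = -2.816*x - 3.456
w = -0.88*x - 1.08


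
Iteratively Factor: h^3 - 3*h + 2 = (h - 1)*(h^2 + h - 2) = (h - 1)*(h + 2)*(h - 1)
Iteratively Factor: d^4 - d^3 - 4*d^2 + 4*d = (d - 2)*(d^3 + d^2 - 2*d) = (d - 2)*(d - 1)*(d^2 + 2*d) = (d - 2)*(d - 1)*(d + 2)*(d)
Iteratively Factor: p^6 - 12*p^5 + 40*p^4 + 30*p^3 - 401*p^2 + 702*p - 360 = (p - 1)*(p^5 - 11*p^4 + 29*p^3 + 59*p^2 - 342*p + 360) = (p - 5)*(p - 1)*(p^4 - 6*p^3 - p^2 + 54*p - 72) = (p - 5)*(p - 3)*(p - 1)*(p^3 - 3*p^2 - 10*p + 24) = (p - 5)*(p - 3)*(p - 2)*(p - 1)*(p^2 - p - 12) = (p - 5)*(p - 4)*(p - 3)*(p - 2)*(p - 1)*(p + 3)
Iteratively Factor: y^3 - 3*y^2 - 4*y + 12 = (y - 3)*(y^2 - 4) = (y - 3)*(y - 2)*(y + 2)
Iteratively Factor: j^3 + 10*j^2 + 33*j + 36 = (j + 3)*(j^2 + 7*j + 12) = (j + 3)*(j + 4)*(j + 3)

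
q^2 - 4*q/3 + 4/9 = (q - 2/3)^2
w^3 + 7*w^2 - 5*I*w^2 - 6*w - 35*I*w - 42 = (w + 7)*(w - 3*I)*(w - 2*I)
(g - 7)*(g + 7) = g^2 - 49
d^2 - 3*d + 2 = (d - 2)*(d - 1)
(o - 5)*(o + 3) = o^2 - 2*o - 15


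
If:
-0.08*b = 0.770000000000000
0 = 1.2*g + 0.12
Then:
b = -9.62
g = -0.10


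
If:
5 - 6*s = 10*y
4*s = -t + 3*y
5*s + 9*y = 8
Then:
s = -35/4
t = 209/4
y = 23/4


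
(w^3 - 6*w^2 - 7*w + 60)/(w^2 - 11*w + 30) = (w^2 - w - 12)/(w - 6)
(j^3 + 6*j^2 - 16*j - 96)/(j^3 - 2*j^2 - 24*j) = (j^2 + 2*j - 24)/(j*(j - 6))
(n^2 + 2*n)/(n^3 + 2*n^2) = 1/n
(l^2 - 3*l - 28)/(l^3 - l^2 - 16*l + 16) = (l - 7)/(l^2 - 5*l + 4)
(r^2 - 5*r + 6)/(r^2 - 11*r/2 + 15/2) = 2*(r - 2)/(2*r - 5)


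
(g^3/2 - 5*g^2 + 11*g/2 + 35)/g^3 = (g^3 - 10*g^2 + 11*g + 70)/(2*g^3)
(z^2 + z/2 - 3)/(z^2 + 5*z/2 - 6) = (z + 2)/(z + 4)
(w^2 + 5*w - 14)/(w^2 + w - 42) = (w - 2)/(w - 6)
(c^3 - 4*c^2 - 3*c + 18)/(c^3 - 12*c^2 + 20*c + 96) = (c^2 - 6*c + 9)/(c^2 - 14*c + 48)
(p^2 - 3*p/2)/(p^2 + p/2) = (2*p - 3)/(2*p + 1)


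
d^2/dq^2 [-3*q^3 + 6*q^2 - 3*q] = 12 - 18*q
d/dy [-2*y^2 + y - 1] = 1 - 4*y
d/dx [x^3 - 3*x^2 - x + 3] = 3*x^2 - 6*x - 1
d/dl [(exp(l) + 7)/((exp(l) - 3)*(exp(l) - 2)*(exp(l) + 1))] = (-2*exp(3*l) - 17*exp(2*l) + 56*exp(l) - 1)*exp(l)/(exp(6*l) - 8*exp(5*l) + 18*exp(4*l) + 4*exp(3*l) - 47*exp(2*l) + 12*exp(l) + 36)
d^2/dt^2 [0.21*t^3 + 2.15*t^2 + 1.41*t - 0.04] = 1.26*t + 4.3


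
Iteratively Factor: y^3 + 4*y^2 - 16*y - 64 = (y - 4)*(y^2 + 8*y + 16) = (y - 4)*(y + 4)*(y + 4)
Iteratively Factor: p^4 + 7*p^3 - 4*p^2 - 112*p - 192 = (p + 3)*(p^3 + 4*p^2 - 16*p - 64) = (p + 3)*(p + 4)*(p^2 - 16) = (p - 4)*(p + 3)*(p + 4)*(p + 4)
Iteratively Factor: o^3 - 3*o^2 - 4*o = (o - 4)*(o^2 + o) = o*(o - 4)*(o + 1)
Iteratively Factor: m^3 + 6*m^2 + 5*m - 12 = (m + 3)*(m^2 + 3*m - 4) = (m - 1)*(m + 3)*(m + 4)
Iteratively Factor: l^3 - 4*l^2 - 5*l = (l)*(l^2 - 4*l - 5) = l*(l - 5)*(l + 1)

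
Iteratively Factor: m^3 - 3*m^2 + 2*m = (m)*(m^2 - 3*m + 2) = m*(m - 1)*(m - 2)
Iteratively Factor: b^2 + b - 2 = (b - 1)*(b + 2)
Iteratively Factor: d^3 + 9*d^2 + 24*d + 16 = (d + 4)*(d^2 + 5*d + 4) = (d + 1)*(d + 4)*(d + 4)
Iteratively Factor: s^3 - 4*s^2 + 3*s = (s)*(s^2 - 4*s + 3) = s*(s - 1)*(s - 3)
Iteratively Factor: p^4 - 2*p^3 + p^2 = (p)*(p^3 - 2*p^2 + p) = p*(p - 1)*(p^2 - p) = p*(p - 1)^2*(p)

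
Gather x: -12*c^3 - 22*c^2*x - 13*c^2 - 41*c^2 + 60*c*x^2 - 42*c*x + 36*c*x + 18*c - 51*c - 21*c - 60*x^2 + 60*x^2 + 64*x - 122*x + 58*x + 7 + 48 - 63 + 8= -12*c^3 - 54*c^2 + 60*c*x^2 - 54*c + x*(-22*c^2 - 6*c)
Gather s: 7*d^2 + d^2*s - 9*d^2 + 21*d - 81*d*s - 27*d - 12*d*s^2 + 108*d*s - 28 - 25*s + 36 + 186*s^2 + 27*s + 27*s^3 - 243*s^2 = -2*d^2 - 6*d + 27*s^3 + s^2*(-12*d - 57) + s*(d^2 + 27*d + 2) + 8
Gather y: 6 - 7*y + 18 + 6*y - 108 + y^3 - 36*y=y^3 - 37*y - 84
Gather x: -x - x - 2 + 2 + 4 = 4 - 2*x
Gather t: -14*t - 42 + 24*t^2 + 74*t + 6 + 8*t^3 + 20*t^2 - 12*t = 8*t^3 + 44*t^2 + 48*t - 36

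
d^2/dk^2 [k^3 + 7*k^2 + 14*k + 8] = 6*k + 14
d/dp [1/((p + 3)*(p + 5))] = 2*(-p - 4)/(p^4 + 16*p^3 + 94*p^2 + 240*p + 225)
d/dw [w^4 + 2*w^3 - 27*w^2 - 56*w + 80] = 4*w^3 + 6*w^2 - 54*w - 56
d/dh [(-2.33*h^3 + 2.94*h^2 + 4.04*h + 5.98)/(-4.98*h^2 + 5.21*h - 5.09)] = (11.6034*h^4 - 24.2786*h^3 + 71.0157*h^2 + 29.6316*h - 51.7194)/(24.8004*h^4 - 51.8916*h^3 + 77.8405*h^2 - 53.0378*h + 25.9081)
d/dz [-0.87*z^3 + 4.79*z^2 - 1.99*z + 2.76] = -2.61*z^2 + 9.58*z - 1.99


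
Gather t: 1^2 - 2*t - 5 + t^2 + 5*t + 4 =t^2 + 3*t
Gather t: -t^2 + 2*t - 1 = -t^2 + 2*t - 1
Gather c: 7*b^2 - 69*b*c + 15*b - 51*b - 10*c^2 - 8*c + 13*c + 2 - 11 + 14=7*b^2 - 36*b - 10*c^2 + c*(5 - 69*b) + 5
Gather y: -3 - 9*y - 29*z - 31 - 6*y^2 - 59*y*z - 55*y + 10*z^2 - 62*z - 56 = -6*y^2 + y*(-59*z - 64) + 10*z^2 - 91*z - 90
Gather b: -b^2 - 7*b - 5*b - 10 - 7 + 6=-b^2 - 12*b - 11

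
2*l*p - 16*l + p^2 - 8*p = (2*l + p)*(p - 8)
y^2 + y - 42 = (y - 6)*(y + 7)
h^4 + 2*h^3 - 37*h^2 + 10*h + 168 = (h - 4)*(h - 3)*(h + 2)*(h + 7)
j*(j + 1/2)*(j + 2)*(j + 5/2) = j^4 + 5*j^3 + 29*j^2/4 + 5*j/2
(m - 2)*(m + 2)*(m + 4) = m^3 + 4*m^2 - 4*m - 16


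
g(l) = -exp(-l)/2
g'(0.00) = 0.50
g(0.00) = -0.50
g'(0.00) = 0.50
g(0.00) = -0.50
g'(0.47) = 0.31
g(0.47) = -0.31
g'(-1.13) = 1.55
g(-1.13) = -1.55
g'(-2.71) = 7.51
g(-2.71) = -7.51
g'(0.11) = 0.45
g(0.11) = -0.45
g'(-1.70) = 2.74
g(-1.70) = -2.74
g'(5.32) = 0.00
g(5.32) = -0.00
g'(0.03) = 0.49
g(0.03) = -0.49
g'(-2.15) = 4.29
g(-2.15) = -4.29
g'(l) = exp(-l)/2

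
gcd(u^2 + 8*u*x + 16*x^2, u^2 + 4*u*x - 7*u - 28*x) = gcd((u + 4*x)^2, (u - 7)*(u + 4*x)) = u + 4*x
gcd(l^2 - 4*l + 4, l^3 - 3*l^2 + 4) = l^2 - 4*l + 4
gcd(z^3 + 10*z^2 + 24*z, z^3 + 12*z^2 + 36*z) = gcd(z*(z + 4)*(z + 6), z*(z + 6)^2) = z^2 + 6*z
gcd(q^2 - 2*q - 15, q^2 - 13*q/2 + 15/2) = q - 5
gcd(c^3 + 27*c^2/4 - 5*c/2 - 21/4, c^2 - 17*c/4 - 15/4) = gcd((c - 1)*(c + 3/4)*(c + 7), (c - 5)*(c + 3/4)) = c + 3/4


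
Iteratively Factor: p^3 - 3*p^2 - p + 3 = (p - 3)*(p^2 - 1) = (p - 3)*(p - 1)*(p + 1)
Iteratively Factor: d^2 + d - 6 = (d - 2)*(d + 3)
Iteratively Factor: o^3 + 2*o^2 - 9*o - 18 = (o + 3)*(o^2 - o - 6) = (o + 2)*(o + 3)*(o - 3)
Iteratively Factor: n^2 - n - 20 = (n - 5)*(n + 4)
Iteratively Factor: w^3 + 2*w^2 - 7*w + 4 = (w + 4)*(w^2 - 2*w + 1) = (w - 1)*(w + 4)*(w - 1)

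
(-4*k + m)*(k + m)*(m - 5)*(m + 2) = -4*k^2*m^2 + 12*k^2*m + 40*k^2 - 3*k*m^3 + 9*k*m^2 + 30*k*m + m^4 - 3*m^3 - 10*m^2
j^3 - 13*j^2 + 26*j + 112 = (j - 8)*(j - 7)*(j + 2)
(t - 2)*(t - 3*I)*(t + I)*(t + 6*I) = t^4 - 2*t^3 + 4*I*t^3 + 15*t^2 - 8*I*t^2 - 30*t + 18*I*t - 36*I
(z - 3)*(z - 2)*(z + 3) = z^3 - 2*z^2 - 9*z + 18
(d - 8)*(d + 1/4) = d^2 - 31*d/4 - 2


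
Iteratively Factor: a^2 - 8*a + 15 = (a - 5)*(a - 3)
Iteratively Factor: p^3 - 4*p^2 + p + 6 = (p + 1)*(p^2 - 5*p + 6) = (p - 2)*(p + 1)*(p - 3)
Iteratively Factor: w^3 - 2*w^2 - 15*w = (w + 3)*(w^2 - 5*w) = w*(w + 3)*(w - 5)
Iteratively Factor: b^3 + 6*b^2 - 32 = (b + 4)*(b^2 + 2*b - 8) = (b + 4)^2*(b - 2)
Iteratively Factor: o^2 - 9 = (o + 3)*(o - 3)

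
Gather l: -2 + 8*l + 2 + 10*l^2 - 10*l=10*l^2 - 2*l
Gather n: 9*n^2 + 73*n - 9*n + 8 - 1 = 9*n^2 + 64*n + 7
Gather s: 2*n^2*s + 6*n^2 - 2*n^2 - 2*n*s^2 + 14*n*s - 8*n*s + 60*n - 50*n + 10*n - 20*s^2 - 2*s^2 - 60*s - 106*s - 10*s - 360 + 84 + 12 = 4*n^2 + 20*n + s^2*(-2*n - 22) + s*(2*n^2 + 6*n - 176) - 264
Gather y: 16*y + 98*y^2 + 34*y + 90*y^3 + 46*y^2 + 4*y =90*y^3 + 144*y^2 + 54*y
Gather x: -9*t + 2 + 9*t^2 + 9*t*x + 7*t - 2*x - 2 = 9*t^2 - 2*t + x*(9*t - 2)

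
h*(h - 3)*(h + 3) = h^3 - 9*h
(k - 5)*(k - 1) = k^2 - 6*k + 5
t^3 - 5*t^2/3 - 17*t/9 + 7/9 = (t - 7/3)*(t - 1/3)*(t + 1)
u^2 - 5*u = u*(u - 5)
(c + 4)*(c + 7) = c^2 + 11*c + 28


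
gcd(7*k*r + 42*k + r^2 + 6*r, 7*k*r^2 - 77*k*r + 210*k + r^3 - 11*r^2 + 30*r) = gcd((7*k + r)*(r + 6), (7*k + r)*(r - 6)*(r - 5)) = 7*k + r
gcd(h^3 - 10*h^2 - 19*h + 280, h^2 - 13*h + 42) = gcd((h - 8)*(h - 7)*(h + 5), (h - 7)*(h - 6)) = h - 7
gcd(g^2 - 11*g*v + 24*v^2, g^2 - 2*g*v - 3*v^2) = -g + 3*v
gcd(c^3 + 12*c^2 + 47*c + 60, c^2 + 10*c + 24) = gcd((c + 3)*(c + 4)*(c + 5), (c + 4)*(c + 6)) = c + 4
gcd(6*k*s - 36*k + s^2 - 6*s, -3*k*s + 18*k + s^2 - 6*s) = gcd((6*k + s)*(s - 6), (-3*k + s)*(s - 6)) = s - 6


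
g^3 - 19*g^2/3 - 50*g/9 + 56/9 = (g - 7)*(g - 2/3)*(g + 4/3)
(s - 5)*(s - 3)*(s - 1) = s^3 - 9*s^2 + 23*s - 15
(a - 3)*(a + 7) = a^2 + 4*a - 21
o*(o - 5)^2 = o^3 - 10*o^2 + 25*o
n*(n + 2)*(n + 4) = n^3 + 6*n^2 + 8*n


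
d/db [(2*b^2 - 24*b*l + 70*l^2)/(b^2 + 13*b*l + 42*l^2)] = 2*l*(25*b^2 + 14*b*l - 959*l^2)/(b^4 + 26*b^3*l + 253*b^2*l^2 + 1092*b*l^3 + 1764*l^4)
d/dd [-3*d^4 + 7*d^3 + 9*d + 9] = -12*d^3 + 21*d^2 + 9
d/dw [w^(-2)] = -2/w^3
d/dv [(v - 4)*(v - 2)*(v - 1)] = 3*v^2 - 14*v + 14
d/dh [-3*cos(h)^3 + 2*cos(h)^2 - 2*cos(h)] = (9*cos(h)^2 - 4*cos(h) + 2)*sin(h)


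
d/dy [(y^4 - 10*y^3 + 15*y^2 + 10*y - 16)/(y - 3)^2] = 2*(y^4 - 11*y^3 + 45*y^2 - 50*y + 1)/(y^3 - 9*y^2 + 27*y - 27)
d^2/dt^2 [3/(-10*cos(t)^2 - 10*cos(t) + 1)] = 30*(40*sin(t)^4 - 34*sin(t)^2 - 73*cos(t)/2 + 15*cos(3*t)/2 - 28)/(-10*sin(t)^2 + 10*cos(t) + 9)^3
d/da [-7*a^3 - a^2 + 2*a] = -21*a^2 - 2*a + 2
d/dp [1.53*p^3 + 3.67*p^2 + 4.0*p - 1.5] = 4.59*p^2 + 7.34*p + 4.0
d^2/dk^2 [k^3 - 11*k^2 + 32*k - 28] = 6*k - 22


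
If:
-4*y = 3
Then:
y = -3/4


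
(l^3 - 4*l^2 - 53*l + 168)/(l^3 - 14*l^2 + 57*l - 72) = (l + 7)/(l - 3)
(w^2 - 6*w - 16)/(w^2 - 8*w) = (w + 2)/w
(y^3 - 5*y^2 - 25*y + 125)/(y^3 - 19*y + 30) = (y^2 - 10*y + 25)/(y^2 - 5*y + 6)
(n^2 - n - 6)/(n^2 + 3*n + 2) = (n - 3)/(n + 1)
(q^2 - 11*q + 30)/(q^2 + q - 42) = (q - 5)/(q + 7)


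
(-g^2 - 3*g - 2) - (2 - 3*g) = -g^2 - 4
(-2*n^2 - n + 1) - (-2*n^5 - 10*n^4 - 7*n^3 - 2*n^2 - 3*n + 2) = 2*n^5 + 10*n^4 + 7*n^3 + 2*n - 1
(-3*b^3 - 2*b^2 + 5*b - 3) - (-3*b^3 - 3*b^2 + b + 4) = b^2 + 4*b - 7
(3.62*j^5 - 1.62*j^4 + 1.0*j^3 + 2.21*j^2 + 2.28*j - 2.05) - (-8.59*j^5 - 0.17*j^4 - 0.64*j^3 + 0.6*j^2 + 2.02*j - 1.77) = 12.21*j^5 - 1.45*j^4 + 1.64*j^3 + 1.61*j^2 + 0.26*j - 0.28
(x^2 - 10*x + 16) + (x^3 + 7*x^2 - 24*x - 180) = x^3 + 8*x^2 - 34*x - 164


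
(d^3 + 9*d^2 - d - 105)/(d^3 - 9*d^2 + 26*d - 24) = (d^2 + 12*d + 35)/(d^2 - 6*d + 8)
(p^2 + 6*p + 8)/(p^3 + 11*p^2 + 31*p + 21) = (p^2 + 6*p + 8)/(p^3 + 11*p^2 + 31*p + 21)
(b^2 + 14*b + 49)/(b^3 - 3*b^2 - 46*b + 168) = (b + 7)/(b^2 - 10*b + 24)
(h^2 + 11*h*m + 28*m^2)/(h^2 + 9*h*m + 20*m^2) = (h + 7*m)/(h + 5*m)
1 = 1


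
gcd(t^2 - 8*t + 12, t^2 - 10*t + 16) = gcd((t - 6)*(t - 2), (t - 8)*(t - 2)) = t - 2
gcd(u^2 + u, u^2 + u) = u^2 + u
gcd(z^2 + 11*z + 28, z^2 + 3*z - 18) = 1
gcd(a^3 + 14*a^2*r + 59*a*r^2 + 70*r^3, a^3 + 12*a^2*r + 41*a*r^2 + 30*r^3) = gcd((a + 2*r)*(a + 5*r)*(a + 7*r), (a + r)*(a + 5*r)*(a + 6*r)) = a + 5*r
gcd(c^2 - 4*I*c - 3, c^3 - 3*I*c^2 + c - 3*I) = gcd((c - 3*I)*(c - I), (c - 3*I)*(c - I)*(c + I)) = c^2 - 4*I*c - 3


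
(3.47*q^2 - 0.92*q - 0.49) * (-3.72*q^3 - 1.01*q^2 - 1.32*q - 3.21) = -12.9084*q^5 - 0.0823*q^4 - 1.8284*q^3 - 9.4294*q^2 + 3.6*q + 1.5729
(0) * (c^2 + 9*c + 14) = 0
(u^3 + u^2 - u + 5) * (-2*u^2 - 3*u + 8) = -2*u^5 - 5*u^4 + 7*u^3 + u^2 - 23*u + 40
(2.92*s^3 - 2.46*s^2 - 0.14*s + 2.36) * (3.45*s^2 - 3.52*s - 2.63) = 10.074*s^5 - 18.7654*s^4 + 0.496600000000001*s^3 + 15.1046*s^2 - 7.939*s - 6.2068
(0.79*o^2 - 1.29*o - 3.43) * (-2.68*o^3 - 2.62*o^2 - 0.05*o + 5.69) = -2.1172*o^5 + 1.3874*o^4 + 12.5327*o^3 + 13.5462*o^2 - 7.1686*o - 19.5167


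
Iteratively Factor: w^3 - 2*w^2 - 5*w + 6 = (w - 1)*(w^2 - w - 6) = (w - 1)*(w + 2)*(w - 3)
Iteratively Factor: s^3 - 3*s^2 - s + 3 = (s - 3)*(s^2 - 1) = (s - 3)*(s + 1)*(s - 1)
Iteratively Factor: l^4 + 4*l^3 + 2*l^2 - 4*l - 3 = (l - 1)*(l^3 + 5*l^2 + 7*l + 3) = (l - 1)*(l + 1)*(l^2 + 4*l + 3) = (l - 1)*(l + 1)*(l + 3)*(l + 1)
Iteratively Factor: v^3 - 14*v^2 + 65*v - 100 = (v - 5)*(v^2 - 9*v + 20) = (v - 5)*(v - 4)*(v - 5)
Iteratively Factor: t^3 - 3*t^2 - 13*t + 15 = (t - 1)*(t^2 - 2*t - 15) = (t - 5)*(t - 1)*(t + 3)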